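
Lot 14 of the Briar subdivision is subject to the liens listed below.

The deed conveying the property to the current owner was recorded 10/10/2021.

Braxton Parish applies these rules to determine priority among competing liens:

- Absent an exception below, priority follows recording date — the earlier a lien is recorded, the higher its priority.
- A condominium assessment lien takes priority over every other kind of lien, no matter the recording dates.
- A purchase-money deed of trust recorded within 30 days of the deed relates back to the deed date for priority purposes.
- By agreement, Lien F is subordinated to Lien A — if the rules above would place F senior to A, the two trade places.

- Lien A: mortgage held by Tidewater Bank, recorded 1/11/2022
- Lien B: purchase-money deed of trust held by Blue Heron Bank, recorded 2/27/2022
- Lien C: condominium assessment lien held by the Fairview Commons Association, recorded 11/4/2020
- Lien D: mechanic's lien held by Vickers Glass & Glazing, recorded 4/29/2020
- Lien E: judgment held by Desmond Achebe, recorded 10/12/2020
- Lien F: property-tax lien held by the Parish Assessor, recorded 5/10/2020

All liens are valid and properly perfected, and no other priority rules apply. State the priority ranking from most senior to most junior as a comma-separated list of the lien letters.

C, D, A, E, F, B

Adjusting effective dates: B was recorded 140 days after the deed, outside the 30-day window, so it keeps its recording date.
C is a condominium assessment lien and takes priority over every other lien.
The other liens, earliest effective date first: D (4/29/2020), F (5/10/2020), E (10/12/2020), A (1/11/2022), B (2/27/2022).
The subordination applies — F was senior to A — so F and A swap.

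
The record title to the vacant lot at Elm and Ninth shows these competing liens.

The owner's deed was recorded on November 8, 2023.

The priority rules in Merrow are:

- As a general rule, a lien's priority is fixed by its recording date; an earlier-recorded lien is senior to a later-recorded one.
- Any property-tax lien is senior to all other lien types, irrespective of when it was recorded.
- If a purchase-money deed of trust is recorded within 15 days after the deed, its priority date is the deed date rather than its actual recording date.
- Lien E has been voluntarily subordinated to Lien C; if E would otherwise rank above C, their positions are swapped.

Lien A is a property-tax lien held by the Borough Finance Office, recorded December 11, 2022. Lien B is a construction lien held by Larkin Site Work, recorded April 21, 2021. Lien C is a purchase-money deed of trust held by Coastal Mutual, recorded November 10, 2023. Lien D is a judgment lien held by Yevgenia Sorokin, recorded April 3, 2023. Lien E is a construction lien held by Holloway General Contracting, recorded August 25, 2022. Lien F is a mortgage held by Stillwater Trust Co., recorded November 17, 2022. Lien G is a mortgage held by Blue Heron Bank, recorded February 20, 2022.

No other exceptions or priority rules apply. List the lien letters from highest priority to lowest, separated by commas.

A, B, G, C, F, D, E

Effective dates: C was recorded within the 15-day window, so its effective date is the deed date November 8, 2023.
As a property-tax lien, A is senior to every other lien.
Remaining liens by effective date: B (April 21, 2021), G (February 20, 2022), E (August 25, 2022), F (November 17, 2022), D (April 3, 2023), C (November 8, 2023).
The subordination applies — E was senior to C — so E and C swap.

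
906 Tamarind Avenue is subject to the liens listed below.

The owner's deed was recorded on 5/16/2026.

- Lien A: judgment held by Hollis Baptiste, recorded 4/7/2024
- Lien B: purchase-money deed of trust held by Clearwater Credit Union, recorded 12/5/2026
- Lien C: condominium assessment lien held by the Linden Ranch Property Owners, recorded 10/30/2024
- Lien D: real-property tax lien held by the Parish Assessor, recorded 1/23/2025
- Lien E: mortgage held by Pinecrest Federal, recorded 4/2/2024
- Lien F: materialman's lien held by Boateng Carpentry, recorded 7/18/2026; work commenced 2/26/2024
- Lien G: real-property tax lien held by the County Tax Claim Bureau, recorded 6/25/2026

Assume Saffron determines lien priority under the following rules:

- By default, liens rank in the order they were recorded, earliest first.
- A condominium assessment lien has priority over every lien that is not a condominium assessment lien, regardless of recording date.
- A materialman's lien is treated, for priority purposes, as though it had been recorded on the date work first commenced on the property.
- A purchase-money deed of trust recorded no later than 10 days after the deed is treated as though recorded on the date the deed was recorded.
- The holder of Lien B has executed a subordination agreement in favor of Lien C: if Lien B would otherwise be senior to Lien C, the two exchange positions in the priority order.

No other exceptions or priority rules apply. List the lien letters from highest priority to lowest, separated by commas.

Adjusting effective dates: B was recorded 203 days after the deed, outside the 10-day window, so it keeps its recording date; F is treated as recorded 2/26/2024, the work-commencement date.
As a condominium assessment lien, C is senior to every other lien.
Among the remaining liens, by effective date: F (2/26/2024), E (4/2/2024), A (4/7/2024), D (1/23/2025), G (6/25/2026), B (12/5/2026).
B already ranks below C; the subordination has no effect.

C, F, E, A, D, G, B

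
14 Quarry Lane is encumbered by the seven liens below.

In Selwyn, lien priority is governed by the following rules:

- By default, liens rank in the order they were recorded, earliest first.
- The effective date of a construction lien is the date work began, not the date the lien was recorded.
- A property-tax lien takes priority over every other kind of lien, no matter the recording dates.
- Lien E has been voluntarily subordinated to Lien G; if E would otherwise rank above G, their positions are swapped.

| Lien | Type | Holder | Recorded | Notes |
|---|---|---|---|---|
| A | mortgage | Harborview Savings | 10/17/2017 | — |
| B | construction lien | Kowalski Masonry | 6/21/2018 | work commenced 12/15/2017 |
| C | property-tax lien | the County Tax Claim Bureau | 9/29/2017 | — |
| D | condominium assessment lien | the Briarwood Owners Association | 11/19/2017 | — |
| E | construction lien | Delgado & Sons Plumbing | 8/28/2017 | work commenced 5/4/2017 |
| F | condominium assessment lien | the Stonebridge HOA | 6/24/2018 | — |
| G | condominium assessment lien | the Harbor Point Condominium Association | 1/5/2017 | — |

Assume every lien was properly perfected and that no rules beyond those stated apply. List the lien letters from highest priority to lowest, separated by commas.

First, effective dates: B relates back to 12/15/2017 (work commenced); E relates back to 5/4/2017 (work commenced).
As a property-tax lien, C is senior to every other lien.
The other liens, earliest effective date first: G (1/5/2017), E (5/4/2017), A (10/17/2017), D (11/19/2017), B (12/15/2017), F (6/24/2018).
Since E is not senior to G, the subordination leaves the order unchanged.

C, G, E, A, D, B, F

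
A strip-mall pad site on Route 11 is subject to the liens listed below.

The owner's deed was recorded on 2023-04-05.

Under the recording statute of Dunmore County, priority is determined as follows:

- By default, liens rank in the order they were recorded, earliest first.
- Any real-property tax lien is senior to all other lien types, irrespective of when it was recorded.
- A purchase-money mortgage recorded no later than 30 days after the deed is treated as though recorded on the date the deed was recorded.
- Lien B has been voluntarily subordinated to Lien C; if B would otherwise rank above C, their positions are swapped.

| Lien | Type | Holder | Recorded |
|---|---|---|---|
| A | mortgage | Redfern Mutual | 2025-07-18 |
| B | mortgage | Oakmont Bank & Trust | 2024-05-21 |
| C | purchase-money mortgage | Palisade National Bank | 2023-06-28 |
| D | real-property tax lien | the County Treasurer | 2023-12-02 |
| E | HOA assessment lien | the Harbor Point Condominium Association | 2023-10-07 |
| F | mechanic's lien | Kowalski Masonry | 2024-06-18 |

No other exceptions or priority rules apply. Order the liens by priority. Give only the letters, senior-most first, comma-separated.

D, C, E, B, F, A

Effective dates after the stated exceptions: C was recorded 84 days after the deed — beyond 30 days — so no relation-back applies.
As a real-property tax lien, D is senior to every other lien.
Ordering the rest by effective date: C (2023-06-28), E (2023-10-07), B (2024-05-21), F (2024-06-18), A (2025-07-18).
B already ranks below C; the subordination has no effect.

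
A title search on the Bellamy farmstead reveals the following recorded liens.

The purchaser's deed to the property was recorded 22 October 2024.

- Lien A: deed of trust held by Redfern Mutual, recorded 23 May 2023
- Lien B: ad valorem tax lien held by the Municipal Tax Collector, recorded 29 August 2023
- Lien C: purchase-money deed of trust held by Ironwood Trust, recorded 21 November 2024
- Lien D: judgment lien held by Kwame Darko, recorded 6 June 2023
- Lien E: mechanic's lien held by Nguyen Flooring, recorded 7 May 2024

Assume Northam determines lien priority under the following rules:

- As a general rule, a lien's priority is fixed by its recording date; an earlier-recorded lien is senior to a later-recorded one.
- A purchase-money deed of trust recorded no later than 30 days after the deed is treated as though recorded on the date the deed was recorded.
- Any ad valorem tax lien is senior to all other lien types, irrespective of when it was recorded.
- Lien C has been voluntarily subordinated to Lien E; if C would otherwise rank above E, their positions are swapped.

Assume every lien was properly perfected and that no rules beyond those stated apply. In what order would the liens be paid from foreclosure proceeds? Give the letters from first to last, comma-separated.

B, A, D, E, C

Effective dates after the stated exceptions: C was recorded within the 30-day window, so its effective date is the deed date 22 October 2024.
B is an ad valorem tax lien, so it outranks all other liens regardless of date.
The other liens, earliest effective date first: A (23 May 2023), D (6 June 2023), E (7 May 2024), C (22 October 2024).
C is already junior to E, so the subordination agreement changes nothing.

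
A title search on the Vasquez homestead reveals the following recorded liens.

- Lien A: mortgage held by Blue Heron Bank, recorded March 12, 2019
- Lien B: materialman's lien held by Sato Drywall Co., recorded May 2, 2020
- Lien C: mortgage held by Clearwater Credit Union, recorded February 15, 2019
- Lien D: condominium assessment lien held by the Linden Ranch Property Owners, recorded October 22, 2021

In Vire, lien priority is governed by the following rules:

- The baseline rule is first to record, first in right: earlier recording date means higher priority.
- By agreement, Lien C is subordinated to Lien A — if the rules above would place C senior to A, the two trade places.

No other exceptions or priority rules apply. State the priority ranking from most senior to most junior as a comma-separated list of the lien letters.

Sorted by effective date: C (February 15, 2019), A (March 12, 2019), B (May 2, 2020), D (October 22, 2021).
C is senior to A before the subordination, so the two trade places.

A, C, B, D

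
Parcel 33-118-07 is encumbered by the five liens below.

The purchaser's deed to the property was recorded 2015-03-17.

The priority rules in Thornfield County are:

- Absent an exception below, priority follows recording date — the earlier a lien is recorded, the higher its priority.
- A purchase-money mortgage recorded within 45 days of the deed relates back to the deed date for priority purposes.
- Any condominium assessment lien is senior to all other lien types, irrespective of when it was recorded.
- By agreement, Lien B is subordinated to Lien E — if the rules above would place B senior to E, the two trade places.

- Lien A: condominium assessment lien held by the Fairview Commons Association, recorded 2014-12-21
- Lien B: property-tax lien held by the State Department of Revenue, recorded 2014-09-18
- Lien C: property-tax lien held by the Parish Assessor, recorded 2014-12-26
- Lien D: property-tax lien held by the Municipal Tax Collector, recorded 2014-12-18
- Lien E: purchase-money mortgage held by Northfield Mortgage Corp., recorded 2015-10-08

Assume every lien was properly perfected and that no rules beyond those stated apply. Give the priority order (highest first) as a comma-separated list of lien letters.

A, E, D, C, B

First, effective dates: E was recorded 205 days after the deed, outside the 45-day window, so it keeps its recording date.
A is a condominium assessment lien and takes priority over every other lien.
Among the remaining liens, by effective date: B (2014-09-18), D (2014-12-18), C (2014-12-26), E (2015-10-08).
B is senior to E before the subordination, so the two trade places.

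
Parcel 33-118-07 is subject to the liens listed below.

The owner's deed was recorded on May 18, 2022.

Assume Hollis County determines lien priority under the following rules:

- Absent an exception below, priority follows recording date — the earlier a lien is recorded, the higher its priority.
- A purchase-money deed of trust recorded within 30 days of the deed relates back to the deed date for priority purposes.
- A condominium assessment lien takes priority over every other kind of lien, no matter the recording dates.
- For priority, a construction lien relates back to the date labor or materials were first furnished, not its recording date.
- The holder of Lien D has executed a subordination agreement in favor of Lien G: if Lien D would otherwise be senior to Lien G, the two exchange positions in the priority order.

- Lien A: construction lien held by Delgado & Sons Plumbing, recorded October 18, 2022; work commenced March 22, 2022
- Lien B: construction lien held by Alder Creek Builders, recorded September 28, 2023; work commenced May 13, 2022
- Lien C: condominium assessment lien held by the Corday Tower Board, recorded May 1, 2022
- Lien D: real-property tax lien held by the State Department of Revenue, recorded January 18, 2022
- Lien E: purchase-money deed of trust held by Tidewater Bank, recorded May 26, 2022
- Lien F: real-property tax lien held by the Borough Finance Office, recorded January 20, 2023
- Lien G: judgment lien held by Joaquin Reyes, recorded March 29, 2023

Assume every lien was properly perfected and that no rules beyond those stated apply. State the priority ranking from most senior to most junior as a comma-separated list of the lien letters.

First, effective dates: A's effective date is March 22, 2022, when work began; B's effective date is May 13, 2022, when work began; E's effective date is the deed date, May 18, 2022.
C is a condominium assessment lien, so it outranks all other liens regardless of date.
Among the remaining liens, by effective date: D (January 18, 2022), A (March 22, 2022), B (May 13, 2022), E (May 18, 2022), F (January 20, 2023), G (March 29, 2023).
D is senior to G before the subordination, so the two trade places.

C, G, A, B, E, F, D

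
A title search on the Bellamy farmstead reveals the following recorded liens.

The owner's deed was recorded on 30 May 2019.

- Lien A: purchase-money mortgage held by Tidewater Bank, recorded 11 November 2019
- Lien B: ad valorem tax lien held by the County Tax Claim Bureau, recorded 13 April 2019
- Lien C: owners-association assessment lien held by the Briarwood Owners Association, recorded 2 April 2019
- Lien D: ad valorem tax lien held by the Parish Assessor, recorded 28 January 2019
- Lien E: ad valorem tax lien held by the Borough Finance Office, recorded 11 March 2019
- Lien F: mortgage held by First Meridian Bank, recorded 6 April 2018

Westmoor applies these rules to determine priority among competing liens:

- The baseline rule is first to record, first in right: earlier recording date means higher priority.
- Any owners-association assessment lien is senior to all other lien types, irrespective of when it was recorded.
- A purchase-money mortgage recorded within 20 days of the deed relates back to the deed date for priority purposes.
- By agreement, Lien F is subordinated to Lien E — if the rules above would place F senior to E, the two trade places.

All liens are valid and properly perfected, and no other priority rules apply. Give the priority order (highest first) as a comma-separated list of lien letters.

C, E, D, F, B, A

First, effective dates: A was recorded 165 days after the deed — beyond 20 days — so no relation-back applies.
C, as an owners-association assessment lien, has superpriority and ranks first.
Remaining liens by effective date: F (6 April 2018), D (28 January 2019), E (11 March 2019), B (13 April 2019), A (11 November 2019).
F would otherwise be senior to E, so under the subordination agreement F and E exchange positions.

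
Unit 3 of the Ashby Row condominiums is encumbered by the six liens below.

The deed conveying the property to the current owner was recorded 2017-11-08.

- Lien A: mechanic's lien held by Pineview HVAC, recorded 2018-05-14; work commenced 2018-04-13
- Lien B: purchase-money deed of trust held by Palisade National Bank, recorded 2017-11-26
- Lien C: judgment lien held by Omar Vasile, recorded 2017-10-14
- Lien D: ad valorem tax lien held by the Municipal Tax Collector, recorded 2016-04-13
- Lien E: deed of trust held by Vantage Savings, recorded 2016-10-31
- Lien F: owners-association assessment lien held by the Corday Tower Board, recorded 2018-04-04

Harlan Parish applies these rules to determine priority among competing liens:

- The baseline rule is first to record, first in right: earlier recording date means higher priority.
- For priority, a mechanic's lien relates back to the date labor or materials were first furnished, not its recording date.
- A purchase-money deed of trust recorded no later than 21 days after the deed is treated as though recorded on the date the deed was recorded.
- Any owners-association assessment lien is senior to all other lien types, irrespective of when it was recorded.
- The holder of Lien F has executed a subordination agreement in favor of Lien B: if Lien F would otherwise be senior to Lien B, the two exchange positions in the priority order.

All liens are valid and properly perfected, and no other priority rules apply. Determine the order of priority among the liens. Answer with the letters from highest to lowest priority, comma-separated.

Adjusting effective dates: A relates back to 2018-04-13 (work commenced); B was recorded within the 21-day window, so its effective date is the deed date 2017-11-08.
As an owners-association assessment lien, F is senior to every other lien.
Among the remaining liens, by effective date: D (2016-04-13), E (2016-10-31), C (2017-10-14), B (2017-11-08), A (2018-04-13).
The subordination applies — F was senior to B — so F and B swap.

B, D, E, C, F, A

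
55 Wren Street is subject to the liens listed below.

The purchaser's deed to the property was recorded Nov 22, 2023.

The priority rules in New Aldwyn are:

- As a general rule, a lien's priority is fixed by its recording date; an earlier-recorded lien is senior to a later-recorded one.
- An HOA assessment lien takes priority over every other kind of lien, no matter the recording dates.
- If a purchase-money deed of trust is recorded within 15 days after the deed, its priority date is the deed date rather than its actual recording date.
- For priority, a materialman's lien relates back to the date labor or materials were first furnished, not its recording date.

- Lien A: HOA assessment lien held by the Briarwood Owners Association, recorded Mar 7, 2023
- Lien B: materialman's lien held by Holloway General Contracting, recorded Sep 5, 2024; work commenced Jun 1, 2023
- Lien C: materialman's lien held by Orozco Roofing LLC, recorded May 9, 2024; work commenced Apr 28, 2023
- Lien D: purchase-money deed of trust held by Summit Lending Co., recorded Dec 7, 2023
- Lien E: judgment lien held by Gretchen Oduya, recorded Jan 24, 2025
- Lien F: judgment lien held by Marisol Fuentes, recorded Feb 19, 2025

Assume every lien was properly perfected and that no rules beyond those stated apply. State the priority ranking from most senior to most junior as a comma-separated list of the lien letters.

A, C, B, D, E, F

Adjusting effective dates: B's effective date is Jun 1, 2023, when work began; C's effective date is Apr 28, 2023, when work began; D relates back to the deed date Nov 22, 2023.
A is an HOA assessment lien and takes priority over every other lien.
Remaining liens by effective date: C (Apr 28, 2023), B (Jun 1, 2023), D (Nov 22, 2023), E (Jan 24, 2025), F (Feb 19, 2025).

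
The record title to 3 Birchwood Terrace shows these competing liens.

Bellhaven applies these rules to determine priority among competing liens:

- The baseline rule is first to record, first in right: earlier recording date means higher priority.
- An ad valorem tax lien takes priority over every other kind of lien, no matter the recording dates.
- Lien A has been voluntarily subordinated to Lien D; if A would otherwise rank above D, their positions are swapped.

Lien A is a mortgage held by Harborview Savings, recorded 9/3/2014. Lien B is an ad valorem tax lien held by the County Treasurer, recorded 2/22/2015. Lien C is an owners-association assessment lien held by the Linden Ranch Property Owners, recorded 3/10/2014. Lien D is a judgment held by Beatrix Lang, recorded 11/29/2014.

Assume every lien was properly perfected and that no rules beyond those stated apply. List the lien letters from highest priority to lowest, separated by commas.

B, C, D, A

B is an ad valorem tax lien and takes priority over every other lien.
Remaining liens by effective date: C (3/10/2014), A (9/3/2014), D (11/29/2014).
Because A would otherwise rank above D, the subordination swaps them.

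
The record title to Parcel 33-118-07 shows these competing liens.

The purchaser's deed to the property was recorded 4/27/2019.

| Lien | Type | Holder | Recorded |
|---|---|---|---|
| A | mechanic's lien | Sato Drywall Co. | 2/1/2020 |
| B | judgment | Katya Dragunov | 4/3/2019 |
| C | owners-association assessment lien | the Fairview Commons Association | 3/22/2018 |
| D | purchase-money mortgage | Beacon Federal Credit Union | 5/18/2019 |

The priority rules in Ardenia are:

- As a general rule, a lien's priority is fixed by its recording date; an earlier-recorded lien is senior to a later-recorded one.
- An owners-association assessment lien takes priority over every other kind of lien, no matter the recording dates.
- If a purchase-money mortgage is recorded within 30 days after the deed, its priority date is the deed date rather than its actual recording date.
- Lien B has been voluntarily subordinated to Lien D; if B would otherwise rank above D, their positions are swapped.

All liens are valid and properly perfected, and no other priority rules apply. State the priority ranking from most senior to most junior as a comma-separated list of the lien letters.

C, D, B, A

Adjusting effective dates: D was recorded within the 30-day window, so its effective date is the deed date 4/27/2019.
C is an owners-association assessment lien and takes priority over every other lien.
Among the remaining liens, by effective date: B (4/3/2019), D (4/27/2019), A (2/1/2020).
B is senior to D before the subordination, so the two trade places.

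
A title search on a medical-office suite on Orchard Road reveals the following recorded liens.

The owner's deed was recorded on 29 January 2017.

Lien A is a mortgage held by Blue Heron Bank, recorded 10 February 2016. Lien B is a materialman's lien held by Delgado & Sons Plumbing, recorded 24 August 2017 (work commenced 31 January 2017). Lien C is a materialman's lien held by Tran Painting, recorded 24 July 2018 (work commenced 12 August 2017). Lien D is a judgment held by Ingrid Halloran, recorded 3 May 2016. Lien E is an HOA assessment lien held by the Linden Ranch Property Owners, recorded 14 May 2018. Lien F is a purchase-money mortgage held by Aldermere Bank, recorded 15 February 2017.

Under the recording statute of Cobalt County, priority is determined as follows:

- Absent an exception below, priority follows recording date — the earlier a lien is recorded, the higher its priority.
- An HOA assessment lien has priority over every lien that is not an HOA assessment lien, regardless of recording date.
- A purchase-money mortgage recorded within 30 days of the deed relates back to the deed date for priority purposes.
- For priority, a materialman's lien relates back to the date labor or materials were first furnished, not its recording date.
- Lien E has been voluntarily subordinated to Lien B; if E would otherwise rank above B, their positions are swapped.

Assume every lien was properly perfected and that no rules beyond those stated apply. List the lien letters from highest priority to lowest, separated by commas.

Effective dates after the stated exceptions: B's effective date is 31 January 2017, when work began; C's effective date is 12 August 2017, when work began; F was recorded within the 30-day window, so its effective date is the deed date 29 January 2017.
E, as an HOA assessment lien, has superpriority and ranks first.
Ordering the rest by effective date: A (10 February 2016), D (3 May 2016), F (29 January 2017), B (31 January 2017), C (12 August 2017).
The subordination applies — E was senior to B — so E and B swap.

B, A, D, F, E, C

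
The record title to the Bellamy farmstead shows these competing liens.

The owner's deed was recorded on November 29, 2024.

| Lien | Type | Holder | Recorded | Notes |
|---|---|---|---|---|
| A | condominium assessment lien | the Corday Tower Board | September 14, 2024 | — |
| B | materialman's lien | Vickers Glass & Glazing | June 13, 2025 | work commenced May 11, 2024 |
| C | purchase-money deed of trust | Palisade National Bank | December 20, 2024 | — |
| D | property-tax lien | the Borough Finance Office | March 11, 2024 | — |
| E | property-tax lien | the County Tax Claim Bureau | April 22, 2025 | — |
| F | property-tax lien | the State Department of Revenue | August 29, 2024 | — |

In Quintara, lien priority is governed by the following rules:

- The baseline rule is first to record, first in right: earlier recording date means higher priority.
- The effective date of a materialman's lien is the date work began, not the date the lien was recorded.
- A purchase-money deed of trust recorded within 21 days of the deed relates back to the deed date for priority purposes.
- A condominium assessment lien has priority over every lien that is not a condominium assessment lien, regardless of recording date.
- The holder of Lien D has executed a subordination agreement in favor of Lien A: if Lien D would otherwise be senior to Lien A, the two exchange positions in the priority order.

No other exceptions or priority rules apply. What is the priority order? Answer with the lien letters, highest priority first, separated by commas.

First, effective dates: B is treated as recorded May 11, 2024, the work-commencement date; C's effective date is the deed date, November 29, 2024.
A is a condominium assessment lien, so it outranks all other liens regardless of date.
Remaining liens by effective date: D (March 11, 2024), B (May 11, 2024), F (August 29, 2024), C (November 29, 2024), E (April 22, 2025).
D already ranks below A; the subordination has no effect.

A, D, B, F, C, E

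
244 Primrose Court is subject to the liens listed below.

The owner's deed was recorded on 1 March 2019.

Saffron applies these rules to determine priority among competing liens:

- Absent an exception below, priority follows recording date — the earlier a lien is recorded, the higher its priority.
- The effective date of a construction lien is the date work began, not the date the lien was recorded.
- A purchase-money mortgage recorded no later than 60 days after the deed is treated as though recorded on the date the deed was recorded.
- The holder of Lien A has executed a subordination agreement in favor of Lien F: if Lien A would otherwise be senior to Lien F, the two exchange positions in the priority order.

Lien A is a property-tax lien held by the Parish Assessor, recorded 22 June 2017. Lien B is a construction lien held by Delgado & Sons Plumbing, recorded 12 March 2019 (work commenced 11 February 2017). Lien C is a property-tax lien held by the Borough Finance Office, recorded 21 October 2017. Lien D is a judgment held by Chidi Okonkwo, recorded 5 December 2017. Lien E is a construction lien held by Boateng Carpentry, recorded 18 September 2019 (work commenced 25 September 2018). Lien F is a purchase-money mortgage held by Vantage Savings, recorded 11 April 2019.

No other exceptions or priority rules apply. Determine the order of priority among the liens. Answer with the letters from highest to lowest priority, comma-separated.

B, F, C, D, E, A

Effective dates: B relates back to 11 February 2017 (work commenced); E's effective date is 25 September 2018, when work began; F relates back to the deed date 1 March 2019.
By effective date, earliest first: B (11 February 2017), A (22 June 2017), C (21 October 2017), D (5 December 2017), E (25 September 2018), F (1 March 2019).
A would otherwise be senior to F, so under the subordination agreement A and F exchange positions.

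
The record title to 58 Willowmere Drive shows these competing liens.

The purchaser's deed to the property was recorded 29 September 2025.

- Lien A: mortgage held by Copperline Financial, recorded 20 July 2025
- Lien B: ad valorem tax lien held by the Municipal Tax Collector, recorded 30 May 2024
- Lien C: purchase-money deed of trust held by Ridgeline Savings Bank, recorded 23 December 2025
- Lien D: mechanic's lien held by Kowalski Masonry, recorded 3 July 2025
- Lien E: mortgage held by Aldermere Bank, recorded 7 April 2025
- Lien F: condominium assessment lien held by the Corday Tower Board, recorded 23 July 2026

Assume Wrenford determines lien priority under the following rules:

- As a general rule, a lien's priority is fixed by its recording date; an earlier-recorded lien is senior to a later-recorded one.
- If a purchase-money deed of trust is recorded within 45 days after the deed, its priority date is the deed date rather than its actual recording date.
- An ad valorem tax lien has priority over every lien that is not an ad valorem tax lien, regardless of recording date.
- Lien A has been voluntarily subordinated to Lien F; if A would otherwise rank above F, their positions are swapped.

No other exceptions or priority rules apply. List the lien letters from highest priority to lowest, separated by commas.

Adjusting effective dates: C missed the 45-day window (85 days after the deed), so its recording date stands.
As an ad valorem tax lien, B is senior to every other lien.
Ordering the rest by effective date: E (7 April 2025), D (3 July 2025), A (20 July 2025), C (23 December 2025), F (23 July 2026).
Because A would otherwise rank above F, the subordination swaps them.

B, E, D, F, C, A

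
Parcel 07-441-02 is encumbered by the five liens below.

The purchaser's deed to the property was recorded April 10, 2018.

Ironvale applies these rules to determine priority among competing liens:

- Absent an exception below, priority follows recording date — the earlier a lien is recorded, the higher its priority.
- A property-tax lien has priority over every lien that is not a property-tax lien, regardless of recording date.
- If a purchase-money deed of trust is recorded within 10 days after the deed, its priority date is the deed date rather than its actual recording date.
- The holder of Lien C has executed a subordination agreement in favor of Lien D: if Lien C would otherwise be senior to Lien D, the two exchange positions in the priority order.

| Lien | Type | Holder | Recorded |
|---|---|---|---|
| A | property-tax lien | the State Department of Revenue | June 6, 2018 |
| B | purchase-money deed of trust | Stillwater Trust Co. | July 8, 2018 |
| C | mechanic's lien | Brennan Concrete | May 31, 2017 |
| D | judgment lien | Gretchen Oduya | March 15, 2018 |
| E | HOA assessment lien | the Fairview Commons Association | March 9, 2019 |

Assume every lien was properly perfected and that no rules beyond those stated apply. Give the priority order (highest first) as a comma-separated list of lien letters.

Effective dates after the stated exceptions: B was recorded 89 days after the deed, outside the 10-day window, so it keeps its recording date.
A is a property-tax lien, so it outranks all other liens regardless of date.
Remaining liens by effective date: C (May 31, 2017), D (March 15, 2018), B (July 8, 2018), E (March 9, 2019).
Because C would otherwise rank above D, the subordination swaps them.

A, D, C, B, E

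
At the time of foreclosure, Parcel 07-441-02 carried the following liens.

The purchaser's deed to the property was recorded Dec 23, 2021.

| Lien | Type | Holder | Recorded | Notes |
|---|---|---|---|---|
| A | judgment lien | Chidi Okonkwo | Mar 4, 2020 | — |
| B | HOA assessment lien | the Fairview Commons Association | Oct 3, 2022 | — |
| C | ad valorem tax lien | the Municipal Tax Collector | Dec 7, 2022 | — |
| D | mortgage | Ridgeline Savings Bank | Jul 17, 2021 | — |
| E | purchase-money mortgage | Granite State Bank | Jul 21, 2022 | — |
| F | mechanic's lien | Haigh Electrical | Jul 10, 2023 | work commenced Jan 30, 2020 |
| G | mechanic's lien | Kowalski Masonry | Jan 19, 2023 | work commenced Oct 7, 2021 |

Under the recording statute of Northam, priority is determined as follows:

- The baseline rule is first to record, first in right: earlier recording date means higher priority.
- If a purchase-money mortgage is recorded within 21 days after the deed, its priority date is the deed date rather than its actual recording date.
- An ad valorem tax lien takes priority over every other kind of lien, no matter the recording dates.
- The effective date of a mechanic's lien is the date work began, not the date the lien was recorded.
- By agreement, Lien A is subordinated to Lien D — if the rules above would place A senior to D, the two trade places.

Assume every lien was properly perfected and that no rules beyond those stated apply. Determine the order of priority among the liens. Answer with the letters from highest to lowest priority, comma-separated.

Effective dates after the stated exceptions: E missed the 21-day window (210 days after the deed), so its recording date stands; F is treated as recorded Jan 30, 2020, the work-commencement date; G is treated as recorded Oct 7, 2021, the work-commencement date.
C is an ad valorem tax lien and takes priority over every other lien.
Remaining liens by effective date: F (Jan 30, 2020), A (Mar 4, 2020), D (Jul 17, 2021), G (Oct 7, 2021), E (Jul 21, 2022), B (Oct 3, 2022).
A is senior to D before the subordination, so the two trade places.

C, F, D, A, G, E, B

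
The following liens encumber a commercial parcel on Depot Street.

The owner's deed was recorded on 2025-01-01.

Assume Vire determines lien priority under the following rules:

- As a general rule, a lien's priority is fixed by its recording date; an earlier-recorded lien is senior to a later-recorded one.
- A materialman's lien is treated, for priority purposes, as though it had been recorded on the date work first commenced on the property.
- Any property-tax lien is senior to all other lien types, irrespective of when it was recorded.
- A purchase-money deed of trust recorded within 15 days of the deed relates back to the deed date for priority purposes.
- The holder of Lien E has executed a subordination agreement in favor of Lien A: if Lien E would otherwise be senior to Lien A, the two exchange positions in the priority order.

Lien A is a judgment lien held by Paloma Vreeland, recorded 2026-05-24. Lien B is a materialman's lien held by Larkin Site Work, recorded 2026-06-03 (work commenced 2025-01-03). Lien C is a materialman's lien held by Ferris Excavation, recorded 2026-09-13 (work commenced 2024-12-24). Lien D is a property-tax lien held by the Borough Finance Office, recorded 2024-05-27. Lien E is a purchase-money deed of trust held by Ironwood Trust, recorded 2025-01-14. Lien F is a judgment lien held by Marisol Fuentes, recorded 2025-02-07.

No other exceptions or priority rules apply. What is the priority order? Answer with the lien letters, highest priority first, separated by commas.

Effective dates after the stated exceptions: B is treated as recorded 2025-01-03, the work-commencement date; C's effective date is 2024-12-24, when work began; E's effective date is the deed date, 2025-01-01.
D is a property-tax lien and takes priority over every other lien.
Remaining liens by effective date: C (2024-12-24), E (2025-01-01), B (2025-01-03), F (2025-02-07), A (2026-05-24).
The subordination applies — E was senior to A — so E and A swap.

D, C, A, B, F, E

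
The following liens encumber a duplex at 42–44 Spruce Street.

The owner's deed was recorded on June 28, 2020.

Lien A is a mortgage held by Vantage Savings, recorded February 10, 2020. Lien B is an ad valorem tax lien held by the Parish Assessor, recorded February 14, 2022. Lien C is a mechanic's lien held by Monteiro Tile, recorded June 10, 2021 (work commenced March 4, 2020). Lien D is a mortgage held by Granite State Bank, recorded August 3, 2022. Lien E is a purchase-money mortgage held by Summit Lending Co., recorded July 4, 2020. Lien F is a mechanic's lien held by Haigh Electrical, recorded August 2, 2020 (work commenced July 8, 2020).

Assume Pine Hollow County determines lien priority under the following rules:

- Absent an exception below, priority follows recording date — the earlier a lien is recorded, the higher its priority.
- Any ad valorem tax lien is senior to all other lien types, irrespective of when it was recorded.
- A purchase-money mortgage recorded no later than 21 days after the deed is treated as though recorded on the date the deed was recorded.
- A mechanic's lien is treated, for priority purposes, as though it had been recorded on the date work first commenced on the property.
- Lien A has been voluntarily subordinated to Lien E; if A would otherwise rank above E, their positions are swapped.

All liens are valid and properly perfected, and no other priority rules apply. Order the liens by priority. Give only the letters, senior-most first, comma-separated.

B, E, C, A, F, D

First, effective dates: C relates back to March 4, 2020 (work commenced); E was recorded within the 21-day window, so its effective date is the deed date June 28, 2020; F is treated as recorded July 8, 2020, the work-commencement date.
B, as an ad valorem tax lien, has superpriority and ranks first.
Among the remaining liens, by effective date: A (February 10, 2020), C (March 4, 2020), E (June 28, 2020), F (July 8, 2020), D (August 3, 2022).
The subordination applies — A was senior to E — so A and E swap.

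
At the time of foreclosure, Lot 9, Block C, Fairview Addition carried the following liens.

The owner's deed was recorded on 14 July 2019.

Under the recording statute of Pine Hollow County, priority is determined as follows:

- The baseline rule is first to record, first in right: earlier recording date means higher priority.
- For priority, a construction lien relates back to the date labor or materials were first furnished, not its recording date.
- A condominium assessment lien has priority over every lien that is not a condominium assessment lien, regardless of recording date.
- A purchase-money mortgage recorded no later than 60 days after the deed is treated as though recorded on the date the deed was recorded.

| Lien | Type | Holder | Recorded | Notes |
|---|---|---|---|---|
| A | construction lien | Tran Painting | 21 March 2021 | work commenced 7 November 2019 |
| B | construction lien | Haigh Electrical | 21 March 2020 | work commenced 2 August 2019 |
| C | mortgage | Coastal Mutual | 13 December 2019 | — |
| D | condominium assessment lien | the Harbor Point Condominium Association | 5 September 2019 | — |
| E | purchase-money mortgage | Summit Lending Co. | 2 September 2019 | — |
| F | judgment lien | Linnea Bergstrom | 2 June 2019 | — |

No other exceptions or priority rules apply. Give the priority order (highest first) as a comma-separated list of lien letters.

Effective dates after the stated exceptions: A relates back to 7 November 2019 (work commenced); B relates back to 2 August 2019 (work commenced); E's effective date is the deed date, 14 July 2019.
As a condominium assessment lien, D is senior to every other lien.
Ordering the rest by effective date: F (2 June 2019), E (14 July 2019), B (2 August 2019), A (7 November 2019), C (13 December 2019).

D, F, E, B, A, C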